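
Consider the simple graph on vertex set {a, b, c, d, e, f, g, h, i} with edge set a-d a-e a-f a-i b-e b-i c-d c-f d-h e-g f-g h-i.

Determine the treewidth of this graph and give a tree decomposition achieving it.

Each bag holds 4 vertices, so the decomposition has width 3, which upper-bounds the treewidth. For the lower bound: the 4 vertex sets {c,f,g}, {e}, {a}, {b,d,h,i} are disjoint, each induces a connected subgraph, and every pair is joined by at least one edge of G. Contracting each set to a single vertex therefore yields K_{4} as a minor, and since treewidth is minor-monotone, tw(G) ≥ tw(K_{4}) = 3. Combining the bounds, tw(G) = 3.

Treewidth 3.
One optimal decomposition is:
Bags: B1 = {c, e, f, g}  B2 = {a, c, e, f}  B3 = {a, c, d, e}  B4 = {a, b, d, e}  B5 = {a, b, d, i}  B6 = {b, d, h, i}
Tree: B1–B2, B2–B3, B3–B4, B4–B5, B5–B6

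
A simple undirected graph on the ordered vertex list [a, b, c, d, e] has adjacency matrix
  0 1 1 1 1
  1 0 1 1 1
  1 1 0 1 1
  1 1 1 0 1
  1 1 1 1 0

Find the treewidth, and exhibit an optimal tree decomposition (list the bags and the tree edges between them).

Treewidth 4.
One optimal decomposition is:
Bags: B1 = {a, b, c, d, e}
Tree: (single bag)

With just one bag of size 5, the width is 5 − 1 = 4, so tw(G) ≤ 4. For the lower bound, the 5 vertices {a, b, c, d, e} are pairwise adjacent, and any tree decomposition puts a clique entirely inside one bag — forcing width ≥ 4. Combining the bounds, tw(G) = 4.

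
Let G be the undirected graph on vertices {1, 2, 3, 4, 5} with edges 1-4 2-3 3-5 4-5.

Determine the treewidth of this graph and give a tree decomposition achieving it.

Treewidth 1.
One optimal decomposition is:
Bags: B1 = {1, 4}  B2 = {4, 5}  B3 = {3, 5}  B4 = {2, 3}
Tree: B1–B2, B2–B3, B3–B4

The largest bag has 2 vertices, giving width 1; this decomposition certifies tw(G) ≤ 1. G has an edge, so its treewidth is at least 1. Therefore the treewidth is 1.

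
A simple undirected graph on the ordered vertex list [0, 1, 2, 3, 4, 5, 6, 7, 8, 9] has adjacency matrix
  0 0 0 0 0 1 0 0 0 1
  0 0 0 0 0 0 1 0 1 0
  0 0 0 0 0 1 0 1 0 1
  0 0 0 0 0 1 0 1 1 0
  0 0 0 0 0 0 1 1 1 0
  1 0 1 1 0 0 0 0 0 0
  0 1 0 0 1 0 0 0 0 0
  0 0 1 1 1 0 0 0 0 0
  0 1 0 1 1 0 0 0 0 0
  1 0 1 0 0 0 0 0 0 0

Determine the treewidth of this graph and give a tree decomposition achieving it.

Treewidth 2.
One such decomposition:
Bags: B1 = {0, 2, 9}  B2 = {0, 2, 5}  B3 = {2, 5, 7}  B4 = {3, 5, 7}  B5 = {3, 4, 7}  B6 = {3, 4, 8}  B7 = {4, 6, 8}  B8 = {1, 6, 8}
Tree: B1–B2, B2–B3, B3–B4, B4–B5, B5–B6, B6–B7, B7–B8

The largest bag has 3 vertices, giving width 2; this decomposition certifies tw(G) ≤ 2. For the lower bound, G contains the cycle 9–0–5–2–9, so G is not a forest; only forests have treewidth ≤ 1, hence tw(G) ≥ 2. Combining the bounds, tw(G) = 2.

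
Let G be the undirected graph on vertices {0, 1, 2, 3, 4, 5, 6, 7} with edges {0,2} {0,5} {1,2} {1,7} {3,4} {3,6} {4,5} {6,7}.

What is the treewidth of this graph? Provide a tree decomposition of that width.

The largest bag has 3 vertices, giving width 2; this decomposition certifies tw(G) ≤ 2. Since 1–2–0–5–4–3–6–7–1 is a cycle in G, G is not acyclic. Forests are exactly the graphs of treewidth ≤ 1, so tw(G) ≥ 2. The upper and lower bounds meet at 2, so that is the treewidth.

Treewidth 2.
One such decomposition:
Bags: B1 = {0, 1, 2}  B2 = {0, 1, 5}  B3 = {1, 4, 5}  B4 = {1, 3, 4}  B5 = {1, 3, 6}  B6 = {1, 6, 7}
Tree: B1–B2, B2–B3, B3–B4, B4–B5, B5–B6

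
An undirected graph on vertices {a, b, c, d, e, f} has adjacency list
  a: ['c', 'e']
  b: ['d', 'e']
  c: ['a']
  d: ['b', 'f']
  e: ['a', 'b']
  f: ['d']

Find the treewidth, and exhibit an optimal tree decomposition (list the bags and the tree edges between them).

Treewidth 1.
One optimal decomposition is:
Bags: B1 = {d, f}  B2 = {b, d}  B3 = {b, e}  B4 = {a, e}  B5 = {a, c}
Tree: B1–B2, B2–B3, B3–B4, B4–B5

Each bag holds 2 vertices, so the decomposition has width 1, which upper-bounds the treewidth. Since G has at least one edge (e.g. f–d), it is not an edgeless graph, so tw(G) ≥ 1. Combining the bounds, tw(G) = 1.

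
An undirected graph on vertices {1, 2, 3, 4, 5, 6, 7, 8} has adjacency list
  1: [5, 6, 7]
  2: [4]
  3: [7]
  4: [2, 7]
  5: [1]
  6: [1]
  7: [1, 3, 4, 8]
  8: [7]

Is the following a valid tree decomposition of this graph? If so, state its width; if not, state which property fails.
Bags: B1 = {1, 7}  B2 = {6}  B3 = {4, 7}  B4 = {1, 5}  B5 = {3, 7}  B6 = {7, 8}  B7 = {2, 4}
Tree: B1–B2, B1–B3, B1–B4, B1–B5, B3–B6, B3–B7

A tree decomposition must satisfy three properties: every vertex lies in some bag; for every edge, both endpoints lie together in some bag; and for every vertex, the bags containing it form a connected subtree. Here edge (1,6) lies in no bag, so the decomposition is invalid.

No — edge (1,6) lies in no bag.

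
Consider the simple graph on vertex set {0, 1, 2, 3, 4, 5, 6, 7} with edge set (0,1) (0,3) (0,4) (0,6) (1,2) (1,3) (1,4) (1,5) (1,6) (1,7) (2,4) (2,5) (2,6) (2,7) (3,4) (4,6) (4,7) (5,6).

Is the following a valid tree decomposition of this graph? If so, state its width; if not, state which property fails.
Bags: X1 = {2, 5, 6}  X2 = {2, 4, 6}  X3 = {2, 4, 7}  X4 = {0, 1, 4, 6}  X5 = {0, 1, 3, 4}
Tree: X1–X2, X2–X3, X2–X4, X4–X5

No — edge (5,1) lies in no bag.

A tree decomposition must satisfy three properties: every vertex lies in some bag; for every edge, both endpoints lie together in some bag; and for every vertex, the bags containing it form a connected subtree. Here edge (5,1) lies in no bag, so the decomposition is invalid.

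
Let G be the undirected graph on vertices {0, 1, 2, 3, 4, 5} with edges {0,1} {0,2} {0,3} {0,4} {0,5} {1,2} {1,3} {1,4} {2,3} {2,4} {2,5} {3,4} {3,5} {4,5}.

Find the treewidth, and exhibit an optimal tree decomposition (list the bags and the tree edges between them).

Each bag holds 5 vertices, so the decomposition has width 4, which upper-bounds the treewidth. On the other hand G contains the 5-clique {0, 1, 2, 3, 4}. A clique must lie in a single bag of any decomposition, so no decomposition can have width below 4. The upper and lower bounds meet at 4, so that is the treewidth.

Treewidth 4.
Bags: B1 = {0, 2, 3, 4, 5}  B2 = {0, 1, 2, 3, 4}
Tree: B1–B2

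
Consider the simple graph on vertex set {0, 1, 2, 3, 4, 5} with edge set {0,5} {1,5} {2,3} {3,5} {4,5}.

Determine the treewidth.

1

A width-1 tree decomposition is:
Bags: B1 = {0, 5}  B2 = {4, 5}  B3 = {1, 5}  B4 = {3, 5}  B5 = {2, 3}
Tree: B1–B2, B2–B3, B1–B4, B4–B5
The largest bag has 2 vertices, giving width 1; this decomposition certifies tw(G) ≤ 1. Since G has at least one edge (e.g. 0–5), it is not an edgeless graph, so tw(G) ≥ 1. Combining the bounds, tw(G) = 1.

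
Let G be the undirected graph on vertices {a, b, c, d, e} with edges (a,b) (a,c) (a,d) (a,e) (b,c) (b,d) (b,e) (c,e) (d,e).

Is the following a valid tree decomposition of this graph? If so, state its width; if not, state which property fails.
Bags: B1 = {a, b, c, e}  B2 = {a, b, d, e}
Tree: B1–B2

Checking the three conditions: (i) the bags cover all of {a, b, c, d, e}; (ii) for each edge, some bag contains both endpoints; (iii) the bags containing any fixed vertex form a subtree. All hold, so the decomposition is valid with width 4 − 1 = 3.

Yes; width 3.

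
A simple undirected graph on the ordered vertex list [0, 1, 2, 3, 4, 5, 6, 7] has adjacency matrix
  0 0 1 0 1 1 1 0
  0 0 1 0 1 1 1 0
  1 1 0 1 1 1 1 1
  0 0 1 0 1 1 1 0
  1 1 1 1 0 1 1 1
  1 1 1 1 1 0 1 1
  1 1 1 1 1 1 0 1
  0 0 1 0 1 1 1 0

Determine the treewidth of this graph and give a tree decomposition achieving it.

Treewidth 4.
Bags: B1 = {2, 4, 5, 6, 7}  B2 = {1, 2, 4, 5, 6}  B3 = {0, 2, 4, 5, 6}  B4 = {2, 3, 4, 5, 6}
Tree: B1–B2, B1–B3, B3–B4

Every bag has size at most 5, so the width is 5 − 1 = 4 and tw(G) ≤ 4. For the lower bound, the 5 vertices {0, 2, 4, 5, 6} are pairwise adjacent, and any tree decomposition puts a clique entirely inside one bag — forcing width ≥ 4. Hence tw(G) = 4 exactly.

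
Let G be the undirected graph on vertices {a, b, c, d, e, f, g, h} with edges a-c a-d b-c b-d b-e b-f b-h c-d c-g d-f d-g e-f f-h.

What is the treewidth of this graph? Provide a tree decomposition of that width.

Every bag has size at most 3, so the width is 3 − 1 = 2 and tw(G) ≤ 2. Conversely, {c, d, g} is a clique of size 3, and the vertices of any clique must share a bag in every tree decomposition; so some bag has ≥ 3 vertices and tw(G) ≥ 2. The upper and lower bounds meet at 2, so that is the treewidth.

Treewidth 2.
One such decomposition:
Bags: B1 = {a, c, d}  B2 = {b, c, d}  B3 = {b, d, f}  B4 = {b, f, h}  B5 = {b, e, f}  B6 = {c, d, g}
Tree: B1–B2, B2–B3, B3–B4, B3–B5, B1–B6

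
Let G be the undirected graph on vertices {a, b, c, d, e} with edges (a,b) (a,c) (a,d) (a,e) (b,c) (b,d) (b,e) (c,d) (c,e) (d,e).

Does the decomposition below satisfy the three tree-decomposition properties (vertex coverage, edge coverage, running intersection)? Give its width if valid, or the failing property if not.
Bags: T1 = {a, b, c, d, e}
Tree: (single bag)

Vertex coverage: the bags together contain {a, b, c, d, e}, the full vertex set. Edge coverage: each edge of G has both endpoints in at least one bag. Running intersection: for every vertex, the bags containing it form a connected subtree. All three properties hold, so this is a valid tree decomposition of width max|bag| − 1 = 4, and hence tw(G) ≤ 4.

Yes; width 4.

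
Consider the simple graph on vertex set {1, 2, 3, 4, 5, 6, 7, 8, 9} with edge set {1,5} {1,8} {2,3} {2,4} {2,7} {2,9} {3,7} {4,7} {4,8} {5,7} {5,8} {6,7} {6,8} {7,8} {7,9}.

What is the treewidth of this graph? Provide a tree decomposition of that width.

The largest bag has 3 vertices, giving width 2; this decomposition certifies tw(G) ≤ 2. On the other hand G contains the 3-clique {1, 5, 8}. A clique must lie in a single bag of any decomposition, so no decomposition can have width below 2. Combining the bounds, tw(G) = 2.

Treewidth 2.
Bags: B1 = {4, 7, 8}  B2 = {2, 4, 7}  B3 = {2, 3, 7}  B4 = {6, 7, 8}  B5 = {5, 7, 8}  B6 = {1, 5, 8}  B7 = {2, 7, 9}
Tree: B1–B2, B2–B3, B1–B4, B1–B5, B5–B6, B3–B7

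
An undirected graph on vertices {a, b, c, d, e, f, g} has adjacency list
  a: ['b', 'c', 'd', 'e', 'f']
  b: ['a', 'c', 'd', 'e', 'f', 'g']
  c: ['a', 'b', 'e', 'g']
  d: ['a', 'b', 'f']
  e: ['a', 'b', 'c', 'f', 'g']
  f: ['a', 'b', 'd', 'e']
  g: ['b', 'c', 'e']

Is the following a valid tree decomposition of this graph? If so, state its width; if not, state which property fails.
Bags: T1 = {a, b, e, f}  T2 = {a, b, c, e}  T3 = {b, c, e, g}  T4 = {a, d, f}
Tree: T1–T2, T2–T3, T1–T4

No — edge (b,d) lies in no bag.

A tree decomposition must satisfy three properties: every vertex lies in some bag; for every edge, both endpoints lie together in some bag; and for every vertex, the bags containing it form a connected subtree. Here edge (b,d) lies in no bag, so the decomposition is invalid.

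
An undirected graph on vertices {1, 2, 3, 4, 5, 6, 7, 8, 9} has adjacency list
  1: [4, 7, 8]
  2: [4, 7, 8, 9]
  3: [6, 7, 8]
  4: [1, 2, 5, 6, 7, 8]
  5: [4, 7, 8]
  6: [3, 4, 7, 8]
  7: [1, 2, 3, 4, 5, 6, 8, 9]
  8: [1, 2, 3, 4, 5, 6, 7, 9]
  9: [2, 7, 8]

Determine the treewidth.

3

A width-3 tree decomposition is:
Bags: B1 = {2, 7, 8, 9}  B2 = {2, 4, 7, 8}  B3 = {1, 4, 7, 8}  B4 = {4, 5, 7, 8}  B5 = {4, 6, 7, 8}  B6 = {3, 6, 7, 8}
Tree: B1–B2, B2–B3, B3–B4, B4–B5, B5–B6
Every bag has size at most 4, so the width is 4 − 1 = 3 and tw(G) ≤ 3. On the other hand G contains the 4-clique {2, 7, 8, 9}. A clique must lie in a single bag of any decomposition, so no decomposition can have width below 3. The upper and lower bounds meet at 3, so that is the treewidth.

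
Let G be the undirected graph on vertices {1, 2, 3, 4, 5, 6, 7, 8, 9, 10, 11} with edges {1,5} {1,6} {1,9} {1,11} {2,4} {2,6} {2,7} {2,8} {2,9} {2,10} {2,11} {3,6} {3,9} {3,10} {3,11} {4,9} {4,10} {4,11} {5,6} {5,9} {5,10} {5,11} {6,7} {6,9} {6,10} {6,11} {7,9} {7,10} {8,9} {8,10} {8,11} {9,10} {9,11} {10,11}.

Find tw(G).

4

A width-4 tree decomposition is:
Bags: B1 = {2, 8, 9, 10, 11}  B2 = {2, 6, 9, 10, 11}  B3 = {5, 6, 9, 10, 11}  B4 = {3, 6, 9, 10, 11}  B5 = {1, 5, 6, 9, 11}  B6 = {2, 4, 9, 10, 11}  B7 = {2, 6, 7, 9, 10}
Tree: B1–B2, B2–B3, B3–B4, B3–B5, B2–B6, B2–B7
The largest bag has 5 vertices, giving width 4; this decomposition certifies tw(G) ≤ 4. For the lower bound, the 5 vertices {1, 5, 6, 9, 11} are pairwise adjacent, and any tree decomposition puts a clique entirely inside one bag — forcing width ≥ 4. The upper and lower bounds meet at 4, so that is the treewidth.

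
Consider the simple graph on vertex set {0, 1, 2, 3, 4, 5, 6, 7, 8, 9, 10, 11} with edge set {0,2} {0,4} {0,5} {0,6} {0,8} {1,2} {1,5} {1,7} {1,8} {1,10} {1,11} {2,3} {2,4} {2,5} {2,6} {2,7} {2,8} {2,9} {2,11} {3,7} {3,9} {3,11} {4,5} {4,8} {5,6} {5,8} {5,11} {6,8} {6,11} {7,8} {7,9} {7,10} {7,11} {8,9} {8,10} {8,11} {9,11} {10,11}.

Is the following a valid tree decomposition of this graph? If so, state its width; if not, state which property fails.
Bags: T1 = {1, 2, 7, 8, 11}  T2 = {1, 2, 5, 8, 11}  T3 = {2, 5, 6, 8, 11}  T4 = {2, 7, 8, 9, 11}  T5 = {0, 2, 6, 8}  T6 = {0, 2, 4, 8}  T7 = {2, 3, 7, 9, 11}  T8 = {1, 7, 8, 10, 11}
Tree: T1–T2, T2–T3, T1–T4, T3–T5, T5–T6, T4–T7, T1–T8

A tree decomposition must satisfy three properties: every vertex lies in some bag; for every edge, both endpoints lie together in some bag; and for every vertex, the bags containing it form a connected subtree. Here edge (5,0) lies in no bag, so the decomposition is invalid.

No — edge (5,0) lies in no bag.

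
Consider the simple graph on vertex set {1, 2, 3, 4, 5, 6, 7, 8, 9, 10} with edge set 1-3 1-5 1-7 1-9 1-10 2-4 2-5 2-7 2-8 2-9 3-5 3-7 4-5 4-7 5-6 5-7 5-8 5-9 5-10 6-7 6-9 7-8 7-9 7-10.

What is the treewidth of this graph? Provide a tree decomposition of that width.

Every bag has size at most 4, so the width is 4 − 1 = 3 and tw(G) ≤ 3. On the other hand G contains the 4-clique {1, 5, 7, 9}. A clique must lie in a single bag of any decomposition, so no decomposition can have width below 3. Hence tw(G) = 3 exactly.

Treewidth 3.
One such decomposition:
Bags: B1 = {2, 5, 7, 9}  B2 = {1, 5, 7, 9}  B3 = {2, 4, 5, 7}  B4 = {1, 3, 5, 7}  B5 = {5, 6, 7, 9}  B6 = {1, 5, 7, 10}  B7 = {2, 5, 7, 8}
Tree: B1–B2, B1–B3, B2–B4, B1–B5, B4–B6, B3–B7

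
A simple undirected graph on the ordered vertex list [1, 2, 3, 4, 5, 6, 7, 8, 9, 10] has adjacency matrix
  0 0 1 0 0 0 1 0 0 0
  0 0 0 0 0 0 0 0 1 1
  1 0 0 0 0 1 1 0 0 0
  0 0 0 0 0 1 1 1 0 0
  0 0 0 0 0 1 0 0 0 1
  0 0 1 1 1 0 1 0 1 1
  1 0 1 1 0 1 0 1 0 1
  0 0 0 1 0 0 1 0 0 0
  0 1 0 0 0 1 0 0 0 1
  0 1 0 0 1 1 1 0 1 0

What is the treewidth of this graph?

2

A width-2 tree decomposition is:
Bags: B1 = {6, 7, 10}  B2 = {4, 6, 7}  B3 = {3, 6, 7}  B4 = {6, 9, 10}  B5 = {1, 3, 7}  B6 = {5, 6, 10}  B7 = {2, 9, 10}  B8 = {4, 7, 8}
Tree: B1–B2, B2–B3, B1–B4, B3–B5, B1–B6, B4–B7, B2–B8
Every bag has size at most 3, so the width is 3 − 1 = 2 and tw(G) ≤ 2. For the lower bound, the 3 vertices {4, 7, 8} are pairwise adjacent, and any tree decomposition puts a clique entirely inside one bag — forcing width ≥ 2. Hence tw(G) = 2 exactly.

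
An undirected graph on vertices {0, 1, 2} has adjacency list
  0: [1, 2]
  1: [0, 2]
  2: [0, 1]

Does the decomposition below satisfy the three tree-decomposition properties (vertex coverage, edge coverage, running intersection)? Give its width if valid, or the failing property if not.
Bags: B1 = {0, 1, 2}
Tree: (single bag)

Yes; width 2.

Checking the three conditions: (i) the bags cover all of {0, 1, 2}; (ii) for each edge, some bag contains both endpoints; (iii) the bags containing any fixed vertex form a subtree. All hold, so the decomposition is valid with width 3 − 1 = 2.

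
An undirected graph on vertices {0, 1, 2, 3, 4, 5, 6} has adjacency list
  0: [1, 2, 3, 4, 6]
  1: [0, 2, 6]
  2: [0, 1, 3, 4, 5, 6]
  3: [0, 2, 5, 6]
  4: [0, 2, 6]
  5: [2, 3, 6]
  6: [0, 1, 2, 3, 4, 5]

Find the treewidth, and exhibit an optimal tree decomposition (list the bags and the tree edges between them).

The largest bag has 4 vertices, giving width 3; this decomposition certifies tw(G) ≤ 3. On the other hand G contains the 4-clique {0, 1, 2, 6}. A clique must lie in a single bag of any decomposition, so no decomposition can have width below 3. Therefore the treewidth is 3.

Treewidth 3.
One such decomposition:
Bags: B1 = {2, 3, 5, 6}  B2 = {0, 2, 3, 6}  B3 = {0, 2, 4, 6}  B4 = {0, 1, 2, 6}
Tree: B1–B2, B2–B3, B3–B4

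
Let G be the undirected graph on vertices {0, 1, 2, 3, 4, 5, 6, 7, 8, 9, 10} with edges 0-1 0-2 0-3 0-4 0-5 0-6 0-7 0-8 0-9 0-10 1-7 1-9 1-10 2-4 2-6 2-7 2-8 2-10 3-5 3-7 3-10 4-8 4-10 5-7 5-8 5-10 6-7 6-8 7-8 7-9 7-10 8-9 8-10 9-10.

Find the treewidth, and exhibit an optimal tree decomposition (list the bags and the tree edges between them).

Treewidth 4.
One optimal decomposition is:
Bags: B1 = {0, 2, 7, 8, 10}  B2 = {0, 2, 4, 8, 10}  B3 = {0, 7, 8, 9, 10}  B4 = {0, 2, 6, 7, 8}  B5 = {0, 5, 7, 8, 10}  B6 = {0, 3, 5, 7, 10}  B7 = {0, 1, 7, 9, 10}
Tree: B1–B2, B1–B3, B1–B4, B1–B5, B5–B6, B3–B7

The largest bag has 5 vertices, giving width 4; this decomposition certifies tw(G) ≤ 4. Conversely, {0, 2, 4, 8, 10} is a clique of size 5, and the vertices of any clique must share a bag in every tree decomposition; so some bag has ≥ 5 vertices and tw(G) ≥ 4. The upper and lower bounds meet at 4, so that is the treewidth.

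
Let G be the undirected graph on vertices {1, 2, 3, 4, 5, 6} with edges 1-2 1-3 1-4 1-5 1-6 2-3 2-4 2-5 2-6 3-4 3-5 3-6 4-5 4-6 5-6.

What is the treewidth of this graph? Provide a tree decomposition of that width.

Treewidth 5.
Bags: B1 = {1, 2, 3, 4, 5, 6}
Tree: (single bag)

With just one bag of size 6, the width is 6 − 1 = 5, so tw(G) ≤ 5. For the lower bound, the 6 vertices {1, 2, 3, 4, 5, 6} are pairwise adjacent, and any tree decomposition puts a clique entirely inside one bag — forcing width ≥ 5. Therefore the treewidth is 5.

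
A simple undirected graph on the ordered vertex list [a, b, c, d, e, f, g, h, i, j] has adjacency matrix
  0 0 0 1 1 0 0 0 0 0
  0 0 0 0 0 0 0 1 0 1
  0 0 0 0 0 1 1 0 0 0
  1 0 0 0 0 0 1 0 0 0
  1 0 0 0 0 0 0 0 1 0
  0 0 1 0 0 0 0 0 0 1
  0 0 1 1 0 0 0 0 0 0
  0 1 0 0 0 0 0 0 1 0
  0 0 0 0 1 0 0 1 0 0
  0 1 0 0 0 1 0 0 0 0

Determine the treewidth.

A width-2 tree decomposition is:
Bags: B1 = {c, f, j}  B2 = {c, g, j}  B3 = {d, g, j}  B4 = {a, d, j}  B5 = {a, e, j}  B6 = {e, i, j}  B7 = {h, i, j}  B8 = {b, h, j}
Tree: B1–B2, B2–B3, B3–B4, B4–B5, B5–B6, B6–B7, B7–B8
Every bag has size at most 3, so the width is 3 − 1 = 2 and tw(G) ≤ 2. Since j–f–c–g–d–a–e–i–h–b–j is a cycle in G, G is not acyclic. Forests are exactly the graphs of treewidth ≤ 1, so tw(G) ≥ 2. Hence tw(G) = 2 exactly.

2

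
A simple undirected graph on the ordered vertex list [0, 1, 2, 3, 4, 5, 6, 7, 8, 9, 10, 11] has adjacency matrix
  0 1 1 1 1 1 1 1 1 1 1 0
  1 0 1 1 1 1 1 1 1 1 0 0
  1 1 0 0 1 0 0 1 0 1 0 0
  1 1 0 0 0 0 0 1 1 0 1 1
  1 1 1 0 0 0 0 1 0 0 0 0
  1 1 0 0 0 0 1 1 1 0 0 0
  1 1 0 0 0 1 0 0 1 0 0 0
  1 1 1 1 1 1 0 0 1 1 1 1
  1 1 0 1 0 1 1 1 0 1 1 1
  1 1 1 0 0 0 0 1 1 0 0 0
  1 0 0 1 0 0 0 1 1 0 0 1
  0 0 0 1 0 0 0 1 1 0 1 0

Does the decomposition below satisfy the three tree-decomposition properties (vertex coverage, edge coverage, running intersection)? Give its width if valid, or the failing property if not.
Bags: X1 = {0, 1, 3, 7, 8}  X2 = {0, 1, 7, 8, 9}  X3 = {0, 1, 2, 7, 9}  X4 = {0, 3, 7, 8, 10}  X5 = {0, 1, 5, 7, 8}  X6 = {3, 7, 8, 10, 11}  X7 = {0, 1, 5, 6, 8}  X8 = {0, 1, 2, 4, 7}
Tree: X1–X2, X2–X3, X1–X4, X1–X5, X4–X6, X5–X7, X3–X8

Every vertex of G appears in some bag (union = {0, 1, 2, 3, 4, 5, 6, 7, 8, 9, 10, 11}); every edge is covered by a bag; and for each vertex v the set of bags containing v is connected in the bag tree. The decomposition is therefore valid. The largest bag has 5 vertices, so the width is 4.

Yes; width 4.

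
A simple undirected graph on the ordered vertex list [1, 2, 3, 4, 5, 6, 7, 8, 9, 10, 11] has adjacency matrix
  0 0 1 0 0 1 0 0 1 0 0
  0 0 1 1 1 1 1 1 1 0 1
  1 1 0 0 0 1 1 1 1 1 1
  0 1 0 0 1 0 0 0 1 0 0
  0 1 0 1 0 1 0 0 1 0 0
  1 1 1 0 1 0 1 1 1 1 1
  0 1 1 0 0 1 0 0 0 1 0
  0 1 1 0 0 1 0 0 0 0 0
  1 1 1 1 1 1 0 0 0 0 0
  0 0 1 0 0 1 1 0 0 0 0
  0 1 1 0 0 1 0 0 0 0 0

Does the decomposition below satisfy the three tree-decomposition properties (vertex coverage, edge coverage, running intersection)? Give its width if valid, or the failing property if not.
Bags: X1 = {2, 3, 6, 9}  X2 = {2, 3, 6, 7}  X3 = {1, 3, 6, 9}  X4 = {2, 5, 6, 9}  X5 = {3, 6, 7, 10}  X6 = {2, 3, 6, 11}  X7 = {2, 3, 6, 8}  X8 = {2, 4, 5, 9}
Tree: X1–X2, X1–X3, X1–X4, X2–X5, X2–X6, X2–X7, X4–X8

Checking the three conditions: (i) the bags cover all of {1, 2, 3, 4, 5, 6, 7, 8, 9, 10, 11}; (ii) for each edge, some bag contains both endpoints; (iii) the bags containing any fixed vertex form a subtree. All hold, so the decomposition is valid with width 4 − 1 = 3.

Yes; width 3.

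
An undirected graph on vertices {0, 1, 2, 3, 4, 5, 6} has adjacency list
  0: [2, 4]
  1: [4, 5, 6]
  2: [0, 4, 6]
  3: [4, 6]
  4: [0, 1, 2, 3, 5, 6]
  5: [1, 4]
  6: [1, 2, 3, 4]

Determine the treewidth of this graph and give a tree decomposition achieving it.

Treewidth 2.
Bags: B1 = {1, 4, 5}  B2 = {1, 4, 6}  B3 = {2, 4, 6}  B4 = {0, 2, 4}  B5 = {3, 4, 6}
Tree: B1–B2, B2–B3, B3–B4, B2–B5

The largest bag has 3 vertices, giving width 2; this decomposition certifies tw(G) ≤ 2. On the other hand G contains the 3-clique {0, 2, 4}. A clique must lie in a single bag of any decomposition, so no decomposition can have width below 2. The upper and lower bounds meet at 2, so that is the treewidth.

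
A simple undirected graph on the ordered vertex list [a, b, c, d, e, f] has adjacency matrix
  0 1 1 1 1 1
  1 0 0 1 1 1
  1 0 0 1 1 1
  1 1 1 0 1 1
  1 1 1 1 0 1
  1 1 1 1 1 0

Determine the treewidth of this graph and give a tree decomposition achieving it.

The largest bag has 5 vertices, giving width 4; this decomposition certifies tw(G) ≤ 4. For the lower bound, the 5 vertices {a, c, d, e, f} are pairwise adjacent, and any tree decomposition puts a clique entirely inside one bag — forcing width ≥ 4. Therefore the treewidth is 4.

Treewidth 4.
Bags: B1 = {a, c, d, e, f}  B2 = {a, b, d, e, f}
Tree: B1–B2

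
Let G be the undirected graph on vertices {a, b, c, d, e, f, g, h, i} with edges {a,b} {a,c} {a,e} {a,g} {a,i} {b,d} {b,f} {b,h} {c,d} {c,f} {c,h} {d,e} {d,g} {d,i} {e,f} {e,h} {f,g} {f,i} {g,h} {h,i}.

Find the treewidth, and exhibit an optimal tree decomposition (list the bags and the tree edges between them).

Each bag holds 5 vertices, so the decomposition has width 4, which upper-bounds the treewidth. For the lower bound: the 5 vertex sets {a,b}, {g,h}, {d,i}, {f}, {e} are disjoint, each induces a connected subgraph, and every pair is joined by at least one edge of G. Contracting each set to a single vertex therefore yields K_{5} as a minor, and since treewidth is minor-monotone, tw(G) ≥ tw(K_{5}) = 4. The upper and lower bounds meet at 4, so that is the treewidth.

Treewidth 4.
One such decomposition:
Bags: B1 = {a, b, d, f, h}  B2 = {a, d, f, g, h}  B3 = {a, d, f, h, i}  B4 = {a, d, e, f, h}  B5 = {a, c, d, f, h}
Tree: B1–B2, B2–B3, B3–B4, B4–B5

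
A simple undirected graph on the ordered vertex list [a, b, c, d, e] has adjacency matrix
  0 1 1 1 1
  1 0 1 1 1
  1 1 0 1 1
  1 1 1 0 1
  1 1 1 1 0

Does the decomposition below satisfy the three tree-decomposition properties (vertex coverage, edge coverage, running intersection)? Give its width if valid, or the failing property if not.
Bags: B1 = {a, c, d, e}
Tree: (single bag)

No — vertex b appears in no bag.

A tree decomposition must satisfy three properties: every vertex lies in some bag; for every edge, both endpoints lie together in some bag; and for every vertex, the bags containing it form a connected subtree. Here vertex b appears in no bag, so the decomposition is invalid.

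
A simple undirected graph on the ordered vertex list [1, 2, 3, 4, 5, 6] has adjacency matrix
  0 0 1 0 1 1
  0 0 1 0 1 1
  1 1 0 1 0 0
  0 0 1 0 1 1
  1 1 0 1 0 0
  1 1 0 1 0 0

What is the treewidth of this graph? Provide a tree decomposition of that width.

Every bag has size at most 4, so the width is 4 − 1 = 3 and tw(G) ≤ 3. For the lower bound: the 4 vertex sets {4,6}, {1,5}, {2}, {3} are disjoint, each induces a connected subgraph, and every pair is joined by at least one edge of G. Contracting each set to a single vertex therefore yields K_{4} as a minor, and since treewidth is minor-monotone, tw(G) ≥ tw(K_{4}) = 3. Therefore the treewidth is 3.

Treewidth 3.
One such decomposition:
Bags: B1 = {1, 2, 4, 6}  B2 = {1, 2, 4, 5}  B3 = {1, 2, 3, 4}
Tree: B1–B2, B2–B3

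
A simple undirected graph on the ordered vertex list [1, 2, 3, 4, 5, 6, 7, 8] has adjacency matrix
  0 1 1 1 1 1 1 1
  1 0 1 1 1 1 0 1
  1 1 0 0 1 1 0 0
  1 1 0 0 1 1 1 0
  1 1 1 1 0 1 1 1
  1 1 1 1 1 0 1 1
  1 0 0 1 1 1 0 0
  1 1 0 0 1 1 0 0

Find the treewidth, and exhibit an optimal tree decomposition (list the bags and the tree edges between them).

The largest bag has 5 vertices, giving width 4; this decomposition certifies tw(G) ≤ 4. Conversely, {1, 2, 5, 6, 8} is a clique of size 5, and the vertices of any clique must share a bag in every tree decomposition; so some bag has ≥ 5 vertices and tw(G) ≥ 4. The upper and lower bounds meet at 4, so that is the treewidth.

Treewidth 4.
One optimal decomposition is:
Bags: B1 = {1, 2, 5, 6, 8}  B2 = {1, 2, 3, 5, 6}  B3 = {1, 2, 4, 5, 6}  B4 = {1, 4, 5, 6, 7}
Tree: B1–B2, B1–B3, B3–B4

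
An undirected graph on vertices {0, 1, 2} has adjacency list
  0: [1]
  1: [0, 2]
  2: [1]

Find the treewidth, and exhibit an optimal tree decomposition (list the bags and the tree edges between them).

Treewidth 1.
One optimal decomposition is:
Bags: B1 = {1, 2}  B2 = {0, 1}
Tree: B1–B2

Every bag has size at most 2, so the width is 2 − 1 = 1 and tw(G) ≤ 1. Since G has at least one edge (e.g. 1–2), it is not an edgeless graph, so tw(G) ≥ 1. Therefore the treewidth is 1.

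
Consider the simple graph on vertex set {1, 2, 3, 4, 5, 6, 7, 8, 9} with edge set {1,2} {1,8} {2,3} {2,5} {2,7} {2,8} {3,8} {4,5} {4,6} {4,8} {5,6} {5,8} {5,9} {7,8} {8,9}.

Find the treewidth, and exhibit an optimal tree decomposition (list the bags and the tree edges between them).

Treewidth 2.
One such decomposition:
Bags: B1 = {2, 3, 8}  B2 = {2, 5, 8}  B3 = {5, 8, 9}  B4 = {1, 2, 8}  B5 = {2, 7, 8}  B6 = {4, 5, 8}  B7 = {4, 5, 6}
Tree: B1–B2, B2–B3, B2–B4, B2–B5, B3–B6, B6–B7

Each bag holds 3 vertices, so the decomposition has width 2, which upper-bounds the treewidth. For the lower bound, the 3 vertices {5, 8, 9} are pairwise adjacent, and any tree decomposition puts a clique entirely inside one bag — forcing width ≥ 2. Hence tw(G) = 2 exactly.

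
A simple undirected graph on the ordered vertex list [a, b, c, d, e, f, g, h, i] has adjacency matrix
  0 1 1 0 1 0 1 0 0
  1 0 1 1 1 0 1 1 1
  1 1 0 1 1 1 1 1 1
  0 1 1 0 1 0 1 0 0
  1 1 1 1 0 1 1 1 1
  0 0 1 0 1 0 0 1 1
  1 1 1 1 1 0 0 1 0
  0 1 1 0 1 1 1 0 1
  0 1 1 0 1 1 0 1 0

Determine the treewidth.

A width-4 tree decomposition is:
Bags: B1 = {c, e, f, h, i}  B2 = {b, c, e, h, i}  B3 = {b, c, e, g, h}  B4 = {a, b, c, e, g}  B5 = {b, c, d, e, g}
Tree: B1–B2, B2–B3, B3–B4, B3–B5
Every bag has size at most 5, so the width is 5 − 1 = 4 and tw(G) ≤ 4. Conversely, {c, e, f, h, i} is a clique of size 5, and the vertices of any clique must share a bag in every tree decomposition; so some bag has ≥ 5 vertices and tw(G) ≥ 4. The upper and lower bounds meet at 4, so that is the treewidth.

4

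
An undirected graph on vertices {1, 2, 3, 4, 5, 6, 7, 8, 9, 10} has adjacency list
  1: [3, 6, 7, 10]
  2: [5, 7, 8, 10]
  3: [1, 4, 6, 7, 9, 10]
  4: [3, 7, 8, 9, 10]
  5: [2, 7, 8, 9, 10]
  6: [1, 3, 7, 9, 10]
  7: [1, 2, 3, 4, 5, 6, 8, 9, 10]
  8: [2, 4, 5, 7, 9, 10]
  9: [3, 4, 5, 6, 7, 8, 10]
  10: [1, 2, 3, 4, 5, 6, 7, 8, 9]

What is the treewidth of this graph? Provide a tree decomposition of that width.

Treewidth 4.
Bags: B1 = {4, 7, 8, 9, 10}  B2 = {5, 7, 8, 9, 10}  B3 = {2, 5, 7, 8, 10}  B4 = {3, 4, 7, 9, 10}  B5 = {3, 6, 7, 9, 10}  B6 = {1, 3, 6, 7, 10}
Tree: B1–B2, B2–B3, B1–B4, B4–B5, B5–B6

Every bag has size at most 5, so the width is 5 − 1 = 4 and tw(G) ≤ 4. Conversely, {1, 3, 6, 7, 10} is a clique of size 5, and the vertices of any clique must share a bag in every tree decomposition; so some bag has ≥ 5 vertices and tw(G) ≥ 4. The upper and lower bounds meet at 4, so that is the treewidth.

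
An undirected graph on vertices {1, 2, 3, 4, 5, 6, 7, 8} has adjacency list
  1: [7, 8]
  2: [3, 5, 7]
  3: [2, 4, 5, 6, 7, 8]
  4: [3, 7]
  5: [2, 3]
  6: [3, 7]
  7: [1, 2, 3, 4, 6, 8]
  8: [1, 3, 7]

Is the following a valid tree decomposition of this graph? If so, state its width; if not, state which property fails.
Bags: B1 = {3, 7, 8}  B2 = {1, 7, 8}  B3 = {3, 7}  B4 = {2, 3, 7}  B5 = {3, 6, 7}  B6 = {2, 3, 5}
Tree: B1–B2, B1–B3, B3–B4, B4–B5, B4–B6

No — vertex 4 appears in no bag.

A tree decomposition must satisfy three properties: every vertex lies in some bag; for every edge, both endpoints lie together in some bag; and for every vertex, the bags containing it form a connected subtree. Here vertex 4 appears in no bag, so the decomposition is invalid.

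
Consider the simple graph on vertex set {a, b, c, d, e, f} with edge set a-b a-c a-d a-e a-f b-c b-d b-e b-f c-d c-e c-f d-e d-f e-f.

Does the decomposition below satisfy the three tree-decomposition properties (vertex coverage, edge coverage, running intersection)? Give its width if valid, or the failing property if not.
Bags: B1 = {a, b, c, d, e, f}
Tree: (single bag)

Yes; width 5.

Every vertex of G appears in some bag (union = {a, b, c, d, e, f}); every edge is covered by a bag; and for each vertex v the set of bags containing v is connected in the bag tree. The decomposition is therefore valid. The largest bag has 6 vertices, so the width is 5.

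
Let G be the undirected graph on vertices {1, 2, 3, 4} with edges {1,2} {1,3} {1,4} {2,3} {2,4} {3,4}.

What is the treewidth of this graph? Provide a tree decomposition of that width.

Treewidth 3.
Bags: B1 = {1, 2, 3, 4}
Tree: (single bag)

A single bag containing all 4 vertices is trivially a valid decomposition of width 3. On the other hand G contains the 4-clique {1, 2, 3, 4}. A clique must lie in a single bag of any decomposition, so no decomposition can have width below 3. Combining the bounds, tw(G) = 3.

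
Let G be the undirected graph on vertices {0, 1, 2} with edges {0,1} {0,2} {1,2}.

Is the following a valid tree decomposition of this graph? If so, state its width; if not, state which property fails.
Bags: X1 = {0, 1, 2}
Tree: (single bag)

Vertex coverage: the bags together contain {0, 1, 2}, the full vertex set. Edge coverage: each edge of G has both endpoints in at least one bag. Running intersection: for every vertex, the bags containing it form a connected subtree. All three properties hold, so this is a valid tree decomposition of width max|bag| − 1 = 2, and hence tw(G) ≤ 2.

Yes; width 2.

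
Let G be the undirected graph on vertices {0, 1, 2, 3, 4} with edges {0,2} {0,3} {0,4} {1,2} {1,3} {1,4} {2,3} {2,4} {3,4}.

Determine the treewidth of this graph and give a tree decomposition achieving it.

Treewidth 3.
One such decomposition:
Bags: B1 = {1, 2, 3, 4}  B2 = {0, 2, 3, 4}
Tree: B1–B2

Each bag holds 4 vertices, so the decomposition has width 3, which upper-bounds the treewidth. For the lower bound, the 4 vertices {0, 2, 3, 4} are pairwise adjacent, and any tree decomposition puts a clique entirely inside one bag — forcing width ≥ 3. The upper and lower bounds meet at 3, so that is the treewidth.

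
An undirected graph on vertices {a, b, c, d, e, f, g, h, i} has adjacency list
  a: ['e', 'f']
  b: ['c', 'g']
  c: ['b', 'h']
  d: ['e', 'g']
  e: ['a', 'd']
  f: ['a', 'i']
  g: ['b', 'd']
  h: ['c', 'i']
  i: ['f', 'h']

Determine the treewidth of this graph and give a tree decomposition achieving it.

Treewidth 2.
One such decomposition:
Bags: B1 = {a, e, f}  B2 = {e, f, i}  B3 = {e, h, i}  B4 = {c, e, h}  B5 = {b, c, e}  B6 = {b, e, g}  B7 = {d, e, g}
Tree: B1–B2, B2–B3, B3–B4, B4–B5, B5–B6, B6–B7

The largest bag has 3 vertices, giving width 2; this decomposition certifies tw(G) ≤ 2. The edges e–a–f–i–h–c–b–g–d–e form a cycle, so G is not a tree and its treewidth is at least 2. Hence tw(G) = 2 exactly.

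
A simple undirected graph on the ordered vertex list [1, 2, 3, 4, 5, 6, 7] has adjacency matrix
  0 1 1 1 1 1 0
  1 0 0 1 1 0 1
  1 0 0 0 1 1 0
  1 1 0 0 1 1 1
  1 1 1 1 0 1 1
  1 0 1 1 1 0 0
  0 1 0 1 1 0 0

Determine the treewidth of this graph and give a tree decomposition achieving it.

Each bag holds 4 vertices, so the decomposition has width 3, which upper-bounds the treewidth. For the lower bound, the 4 vertices {1, 3, 5, 6} are pairwise adjacent, and any tree decomposition puts a clique entirely inside one bag — forcing width ≥ 3. Hence tw(G) = 3 exactly.

Treewidth 3.
One such decomposition:
Bags: B1 = {2, 4, 5, 7}  B2 = {1, 2, 4, 5}  B3 = {1, 4, 5, 6}  B4 = {1, 3, 5, 6}
Tree: B1–B2, B2–B3, B3–B4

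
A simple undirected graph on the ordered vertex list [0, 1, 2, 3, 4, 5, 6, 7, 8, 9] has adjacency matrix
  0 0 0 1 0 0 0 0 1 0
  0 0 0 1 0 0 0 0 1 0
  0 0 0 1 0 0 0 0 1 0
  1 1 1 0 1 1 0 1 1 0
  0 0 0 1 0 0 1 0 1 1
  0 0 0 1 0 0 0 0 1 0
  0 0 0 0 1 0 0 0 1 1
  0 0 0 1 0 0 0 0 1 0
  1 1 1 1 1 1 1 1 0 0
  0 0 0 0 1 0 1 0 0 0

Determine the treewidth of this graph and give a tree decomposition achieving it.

Treewidth 2.
One optimal decomposition is:
Bags: B1 = {1, 3, 8}  B2 = {2, 3, 8}  B3 = {3, 4, 8}  B4 = {4, 6, 8}  B5 = {3, 5, 8}  B6 = {4, 6, 9}  B7 = {0, 3, 8}  B8 = {3, 7, 8}
Tree: B1–B2, B2–B3, B3–B4, B3–B5, B4–B6, B5–B7, B1–B8

Each bag holds 3 vertices, so the decomposition has width 2, which upper-bounds the treewidth. On the other hand G contains the 3-clique {0, 3, 8}. A clique must lie in a single bag of any decomposition, so no decomposition can have width below 2. Hence tw(G) = 2 exactly.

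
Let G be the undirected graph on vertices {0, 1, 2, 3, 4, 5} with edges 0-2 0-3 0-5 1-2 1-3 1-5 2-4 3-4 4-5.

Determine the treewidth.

A width-3 tree decomposition is:
Bags: B1 = {2, 3, 4, 5}  B2 = {0, 2, 3, 5}  B3 = {1, 2, 3, 5}
Tree: B1–B2, B2–B3
Each bag holds 4 vertices, so the decomposition has width 3, which upper-bounds the treewidth. For the lower bound: the 4 vertex sets {4,5}, {0,3}, {2}, {1} are disjoint, each induces a connected subgraph, and every pair is joined by at least one edge of G. Contracting each set to a single vertex therefore yields K_{4} as a minor, and since treewidth is minor-monotone, tw(G) ≥ tw(K_{4}) = 3. Therefore the treewidth is 3.

3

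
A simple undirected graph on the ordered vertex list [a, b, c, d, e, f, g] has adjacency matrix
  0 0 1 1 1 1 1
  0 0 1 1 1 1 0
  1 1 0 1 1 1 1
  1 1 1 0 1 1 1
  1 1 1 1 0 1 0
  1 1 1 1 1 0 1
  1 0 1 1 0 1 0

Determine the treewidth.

4

A width-4 tree decomposition is:
Bags: B1 = {b, c, d, e, f}  B2 = {a, c, d, e, f}  B3 = {a, c, d, f, g}
Tree: B1–B2, B2–B3
Each bag holds 5 vertices, so the decomposition has width 4, which upper-bounds the treewidth. On the other hand G contains the 5-clique {a, c, d, f, g}. A clique must lie in a single bag of any decomposition, so no decomposition can have width below 4. Combining the bounds, tw(G) = 4.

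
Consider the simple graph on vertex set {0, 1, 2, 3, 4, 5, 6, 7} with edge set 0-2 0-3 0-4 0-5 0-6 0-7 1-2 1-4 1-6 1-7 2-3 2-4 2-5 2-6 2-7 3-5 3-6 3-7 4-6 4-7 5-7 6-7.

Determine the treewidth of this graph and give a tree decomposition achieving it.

Treewidth 4.
One such decomposition:
Bags: B1 = {0, 2, 4, 6, 7}  B2 = {1, 2, 4, 6, 7}  B3 = {0, 2, 3, 6, 7}  B4 = {0, 2, 3, 5, 7}
Tree: B1–B2, B1–B3, B3–B4

Each bag holds 5 vertices, so the decomposition has width 4, which upper-bounds the treewidth. Conversely, {0, 2, 3, 5, 7} is a clique of size 5, and the vertices of any clique must share a bag in every tree decomposition; so some bag has ≥ 5 vertices and tw(G) ≥ 4. The upper and lower bounds meet at 4, so that is the treewidth.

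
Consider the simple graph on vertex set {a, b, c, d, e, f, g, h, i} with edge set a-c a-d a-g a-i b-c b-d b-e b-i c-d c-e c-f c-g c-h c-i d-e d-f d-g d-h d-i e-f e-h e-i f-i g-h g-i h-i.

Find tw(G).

4

A width-4 tree decomposition is:
Bags: B1 = {c, d, g, h, i}  B2 = {c, d, e, h, i}  B3 = {a, c, d, g, i}  B4 = {c, d, e, f, i}  B5 = {b, c, d, e, i}
Tree: B1–B2, B1–B3, B2–B4, B2–B5
Each bag holds 5 vertices, so the decomposition has width 4, which upper-bounds the treewidth. Conversely, {c, d, g, h, i} is a clique of size 5, and the vertices of any clique must share a bag in every tree decomposition; so some bag has ≥ 5 vertices and tw(G) ≥ 4. The upper and lower bounds meet at 4, so that is the treewidth.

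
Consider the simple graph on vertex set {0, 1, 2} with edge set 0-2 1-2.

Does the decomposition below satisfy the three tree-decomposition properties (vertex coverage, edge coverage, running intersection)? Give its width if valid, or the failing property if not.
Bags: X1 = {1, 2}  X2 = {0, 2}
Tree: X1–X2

Vertex coverage: the bags together contain {0, 1, 2}, the full vertex set. Edge coverage: each edge of G has both endpoints in at least one bag. Running intersection: for every vertex, the bags containing it form a connected subtree. All three properties hold, so this is a valid tree decomposition of width max|bag| − 1 = 1, and hence tw(G) ≤ 1.

Yes; width 1.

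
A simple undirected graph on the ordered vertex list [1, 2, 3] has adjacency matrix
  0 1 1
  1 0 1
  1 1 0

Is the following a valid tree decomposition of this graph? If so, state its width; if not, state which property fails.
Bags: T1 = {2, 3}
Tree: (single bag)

No — vertex 1 appears in no bag.

A tree decomposition must satisfy three properties: every vertex lies in some bag; for every edge, both endpoints lie together in some bag; and for every vertex, the bags containing it form a connected subtree. Here vertex 1 appears in no bag, so the decomposition is invalid.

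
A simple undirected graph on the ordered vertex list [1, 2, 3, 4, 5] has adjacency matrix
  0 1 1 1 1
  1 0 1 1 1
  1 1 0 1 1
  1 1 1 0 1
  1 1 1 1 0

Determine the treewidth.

4

A width-4 tree decomposition is:
Bags: B1 = {1, 2, 3, 4, 5}
Tree: (single bag)
With just one bag of size 5, the width is 5 − 1 = 4, so tw(G) ≤ 4. On the other hand G contains the 5-clique {1, 2, 3, 4, 5}. A clique must lie in a single bag of any decomposition, so no decomposition can have width below 4. Therefore the treewidth is 4.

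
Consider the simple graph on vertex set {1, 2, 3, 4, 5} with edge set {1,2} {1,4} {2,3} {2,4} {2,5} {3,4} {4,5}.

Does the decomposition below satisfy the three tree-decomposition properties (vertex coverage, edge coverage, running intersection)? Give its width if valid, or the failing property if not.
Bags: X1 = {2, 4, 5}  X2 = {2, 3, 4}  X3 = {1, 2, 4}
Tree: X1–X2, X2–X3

Yes; width 2.

Vertex coverage: the bags together contain {1, 2, 3, 4, 5}, the full vertex set. Edge coverage: each edge of G has both endpoints in at least one bag. Running intersection: for every vertex, the bags containing it form a connected subtree. All three properties hold, so this is a valid tree decomposition of width max|bag| − 1 = 2, and hence tw(G) ≤ 2.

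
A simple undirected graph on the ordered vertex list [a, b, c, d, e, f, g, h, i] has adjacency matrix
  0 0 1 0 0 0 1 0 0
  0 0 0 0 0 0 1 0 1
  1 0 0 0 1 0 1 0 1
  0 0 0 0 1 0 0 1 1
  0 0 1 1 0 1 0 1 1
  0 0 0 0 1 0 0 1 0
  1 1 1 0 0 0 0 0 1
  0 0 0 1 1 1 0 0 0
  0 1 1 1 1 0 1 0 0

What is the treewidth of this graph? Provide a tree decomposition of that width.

The largest bag has 3 vertices, giving width 2; this decomposition certifies tw(G) ≤ 2. On the other hand G contains the 3-clique {a, c, g}. A clique must lie in a single bag of any decomposition, so no decomposition can have width below 2. The upper and lower bounds meet at 2, so that is the treewidth.

Treewidth 2.
One optimal decomposition is:
Bags: B1 = {d, e, i}  B2 = {c, e, i}  B3 = {c, g, i}  B4 = {d, e, h}  B5 = {a, c, g}  B6 = {e, f, h}  B7 = {b, g, i}
Tree: B1–B2, B2–B3, B1–B4, B3–B5, B4–B6, B3–B7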